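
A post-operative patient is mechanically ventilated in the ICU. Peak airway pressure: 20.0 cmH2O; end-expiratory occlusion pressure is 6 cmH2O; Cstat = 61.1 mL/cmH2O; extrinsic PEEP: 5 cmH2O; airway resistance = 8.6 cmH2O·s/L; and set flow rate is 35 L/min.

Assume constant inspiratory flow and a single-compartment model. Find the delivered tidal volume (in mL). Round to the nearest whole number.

549

Flow: 35 L/min ÷ 60 = 0.5833 L/s.
Total PEEP = 6 cmH2O (set 5 + intrinsic 1); this is the baseline alveolar pressure.
Equation of motion (constant flow): PIP = Vt/C + R·V̇ + PEEP.
Vt/C = PIP − R·V̇ − PEEP = 20.0 − 5.016 − 6 = 8.984 cmH2O.
Vt = C × 8.984 = 61.1 × 8.984 = 548.92 mL.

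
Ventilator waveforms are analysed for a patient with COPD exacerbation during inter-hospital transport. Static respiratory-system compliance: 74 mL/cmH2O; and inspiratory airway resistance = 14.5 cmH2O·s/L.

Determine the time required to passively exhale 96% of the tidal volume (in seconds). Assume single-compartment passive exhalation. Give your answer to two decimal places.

τ = R × C = 14.5 × 74 mL/cmH2O = 14.5 × 0.074 L/cmH2O = 1.073 s.
Exhaled fraction f = 1 − e^(−t/τ) → t = −τ·ln(1 − f) = −1.073·ln(0.04) = 3.454 s.

3.45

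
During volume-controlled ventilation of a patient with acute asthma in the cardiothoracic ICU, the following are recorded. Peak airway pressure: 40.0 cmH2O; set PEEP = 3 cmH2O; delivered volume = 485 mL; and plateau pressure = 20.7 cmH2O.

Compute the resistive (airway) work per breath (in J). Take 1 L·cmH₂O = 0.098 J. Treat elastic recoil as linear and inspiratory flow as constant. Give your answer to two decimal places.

0.92

With constant inspiratory flow the resistive pressure is constant at PIP − Pplat = 40.0 − 20.7 = 19.3 cmH2O, so resistive work = 19.3 × 0.485 = 9.361 L·cmH2O.
× 0.098 J/(L·cmH2O) → 0.9174 J.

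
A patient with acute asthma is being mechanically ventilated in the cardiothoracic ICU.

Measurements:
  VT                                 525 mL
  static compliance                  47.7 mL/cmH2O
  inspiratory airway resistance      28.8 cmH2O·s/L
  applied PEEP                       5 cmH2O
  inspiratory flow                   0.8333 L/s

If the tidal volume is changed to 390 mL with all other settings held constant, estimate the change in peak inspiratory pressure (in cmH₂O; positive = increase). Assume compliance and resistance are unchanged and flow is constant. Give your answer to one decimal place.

-2.8

PIP = Vt/C + R·V̇ + PEEP (constant-flow equation of motion).
Only the elastic term changes: ΔPIP = ΔVt / C = (390 − 525) / 47.7 = -2.83 cmH2O.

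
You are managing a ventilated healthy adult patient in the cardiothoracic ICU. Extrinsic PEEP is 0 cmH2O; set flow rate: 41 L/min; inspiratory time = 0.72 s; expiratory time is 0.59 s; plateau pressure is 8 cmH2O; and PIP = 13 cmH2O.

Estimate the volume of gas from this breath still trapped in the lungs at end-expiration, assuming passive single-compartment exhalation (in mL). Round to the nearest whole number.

133

Flow: 41 L/min ÷ 60 = 0.6833 L/s.
Vt = flow × Ti = 0.6833 L/s × 0.72 s × 1000 mL/L = 491.98 mL.
R = (PIP − Pplat)/V̇ = (13 − 8) / 0.6833 = 5.0/0.6833 = 7.317 cmH2O·s/L.
C = Vt/(Pplat − PEEP) = 491.98 / (8 − 0) = 491.98/8.0 = 61.498 mL/cmH2O.
τ = R × C = 7.317 × 0.0615 L/cmH2O = 0.45 s.
Fraction remaining = e^(−Te/τ) = e^(−0.59/0.45) = 0.2695.
Trapped volume = 491.98 × 0.2695 = 132.59 mL.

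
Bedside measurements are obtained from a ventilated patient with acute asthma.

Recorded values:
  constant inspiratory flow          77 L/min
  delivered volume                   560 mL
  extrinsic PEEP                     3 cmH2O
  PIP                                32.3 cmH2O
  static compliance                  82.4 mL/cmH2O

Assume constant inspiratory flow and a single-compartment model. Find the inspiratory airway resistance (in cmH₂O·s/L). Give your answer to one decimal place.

17.5

Flow: 77 L/min ÷ 60 = 1.2833 L/s.
Equation of motion (constant flow): PIP = Vt/C + R·V̇ + PEEP.
R·V̇ = PIP − Vt/C − PEEP = 32.3 − 560/82.4 − 3 = 32.3 − 6.796 − 3 = 22.504 cmH2O.
R = 22.504 / 1.2833 = 17.536 cmH2O·s/L.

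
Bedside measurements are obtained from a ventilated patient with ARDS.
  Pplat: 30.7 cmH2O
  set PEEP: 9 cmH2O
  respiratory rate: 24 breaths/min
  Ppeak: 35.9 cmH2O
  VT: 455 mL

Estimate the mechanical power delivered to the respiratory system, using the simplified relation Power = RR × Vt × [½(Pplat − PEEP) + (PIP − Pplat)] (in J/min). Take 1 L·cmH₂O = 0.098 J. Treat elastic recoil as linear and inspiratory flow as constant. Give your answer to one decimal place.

17.2

Per-breath work = Vt × [½(Pplat−PEEP) + (PIP−Pplat)] = 0.455 × [0.5×21.7 + 5.2] = 0.455 × 16.05 = 7.303 L·cmH2O.
Power = 24 × 7.303 = 175.27 L·cmH2O/min.
× 0.098 J/(L·cmH2O) → 17.176 J/min.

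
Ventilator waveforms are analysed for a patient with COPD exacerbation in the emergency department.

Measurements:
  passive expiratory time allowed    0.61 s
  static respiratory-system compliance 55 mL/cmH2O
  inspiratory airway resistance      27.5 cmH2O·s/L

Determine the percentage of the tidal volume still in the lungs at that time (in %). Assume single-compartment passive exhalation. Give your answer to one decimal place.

τ = R × C = 27.5 × 55 mL/cmH2O = 27.5 × 0.055 L/cmH2O = 1.513 s.
Passive exhalation: V(t)/V₀ = e^(−t/τ) = e^(−0.61/1.513) = 0.6682.
Fraction remaining = 0.6682 → 66.82%.

66.8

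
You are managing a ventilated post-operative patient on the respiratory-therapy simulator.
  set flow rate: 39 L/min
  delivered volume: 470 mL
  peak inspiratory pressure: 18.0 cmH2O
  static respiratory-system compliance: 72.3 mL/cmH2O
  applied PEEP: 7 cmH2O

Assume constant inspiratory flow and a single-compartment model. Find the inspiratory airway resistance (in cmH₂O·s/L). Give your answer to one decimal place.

6.9

Flow: 39 L/min ÷ 60 = 0.65 L/s.
Equation of motion (constant flow): PIP = Vt/C + R·V̇ + PEEP.
R·V̇ = PIP − Vt/C − PEEP = 18.0 − 470/72.3 − 7 = 18.0 − 6.501 − 7 = 4.499 cmH2O.
R = 4.499 / 0.65 = 6.922 cmH2O·s/L.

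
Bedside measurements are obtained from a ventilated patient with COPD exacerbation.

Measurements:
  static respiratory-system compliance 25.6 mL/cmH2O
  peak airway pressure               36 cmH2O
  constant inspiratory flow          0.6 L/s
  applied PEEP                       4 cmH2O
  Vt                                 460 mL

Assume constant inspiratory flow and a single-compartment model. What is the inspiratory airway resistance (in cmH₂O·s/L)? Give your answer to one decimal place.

Equation of motion (constant flow): PIP = Vt/C + R·V̇ + PEEP.
R·V̇ = PIP − Vt/C − PEEP = 36 − 460/25.6 − 4 = 36 − 17.969 − 4 = 14.031 cmH2O.
R = 14.031 / 0.6 = 23.385 cmH2O·s/L.

23.4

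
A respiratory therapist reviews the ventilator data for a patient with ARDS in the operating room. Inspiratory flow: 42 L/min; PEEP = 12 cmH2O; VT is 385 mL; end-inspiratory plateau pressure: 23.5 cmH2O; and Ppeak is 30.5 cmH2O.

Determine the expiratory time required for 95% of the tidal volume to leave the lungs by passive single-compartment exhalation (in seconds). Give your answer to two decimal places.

1.00

Flow: 42 L/min ÷ 60 = 0.7 L/s.
R = (PIP − Pplat)/V̇ = (30.5 − 23.5) / 0.7 = 7.0/0.7 = 10.0 cmH2O·s/L.
C = Vt/(Pplat − PEEP) = 385.0 / (23.5 − 12) = 385.0/11.5 = 33.478 mL/cmH2O.
τ = R × C = 10.0 × 0.03348 L/cmH2O = 0.3348 s.
t = −τ·ln(1 − 0.95) = −0.3348·ln(0.05) = 1.003 s.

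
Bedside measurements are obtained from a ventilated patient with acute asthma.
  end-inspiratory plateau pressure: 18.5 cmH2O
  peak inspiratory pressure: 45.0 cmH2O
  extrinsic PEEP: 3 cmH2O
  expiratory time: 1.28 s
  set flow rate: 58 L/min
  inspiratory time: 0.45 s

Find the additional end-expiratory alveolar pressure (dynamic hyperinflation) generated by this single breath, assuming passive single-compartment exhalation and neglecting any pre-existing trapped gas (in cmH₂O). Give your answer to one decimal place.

Flow: 58 L/min ÷ 60 = 0.9667 L/s.
Vt = flow × Ti = 0.9667 L/s × 0.45 s × 1000 mL/L = 435.02 mL.
R = (PIP − Pplat)/V̇ = (45.0 − 18.5) / 0.9667 = 26.5/0.9667 = 27.413 cmH2O·s/L.
C = Vt/(Pplat − PEEP) = 435.02 / (18.5 − 3) = 435.02/15.5 = 28.066 mL/cmH2O.
τ = R × C = 27.413 × 0.02807 L/cmH2O = 0.7695 s.
Fraction remaining = e^(−Te/τ) = e^(−1.28/0.7695) = 0.1895; trapped volume = 435.02 × 0.1895 = 82.436 mL.
Additional alveolar pressure from trapping ≈ V_trapped / C = 82.436 / 28.066 = 2.937 cmH2O.

2.9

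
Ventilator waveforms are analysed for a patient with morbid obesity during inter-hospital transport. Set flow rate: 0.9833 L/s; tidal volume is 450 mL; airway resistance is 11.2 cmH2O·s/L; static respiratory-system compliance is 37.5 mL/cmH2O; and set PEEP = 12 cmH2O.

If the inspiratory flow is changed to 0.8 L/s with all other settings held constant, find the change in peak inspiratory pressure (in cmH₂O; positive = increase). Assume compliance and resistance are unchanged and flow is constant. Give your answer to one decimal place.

PIP = Vt/C + R·V̇ + PEEP (constant-flow equation of motion).
Only the resistive term changes: ΔPIP = R × ΔV̇ = 11.2 × (0.8 − 0.9833) = 11.2 × -0.1833 = -2.053 cmH2O.

-2.1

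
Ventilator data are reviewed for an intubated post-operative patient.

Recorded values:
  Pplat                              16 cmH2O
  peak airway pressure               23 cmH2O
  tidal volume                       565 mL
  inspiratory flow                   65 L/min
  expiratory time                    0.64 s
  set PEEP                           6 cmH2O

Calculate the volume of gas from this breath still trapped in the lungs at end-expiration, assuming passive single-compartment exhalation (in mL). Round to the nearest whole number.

Flow: 65 L/min ÷ 60 = 1.0833 L/s.
R = (PIP − Pplat)/V̇ = (23 − 16) / 1.0833 = 7.0/1.0833 = 6.462 cmH2O·s/L.
C = Vt/(Pplat − PEEP) = 565.0 / (16 − 6) = 565.0/10.0 = 56.5 mL/cmH2O.
τ = R × C = 6.462 × 0.0565 L/cmH2O = 0.3651 s.
Fraction remaining = e^(−Te/τ) = e^(−0.64/0.3651) = 0.1733.
Trapped volume = 565.0 × 0.1733 = 97.915 mL.

98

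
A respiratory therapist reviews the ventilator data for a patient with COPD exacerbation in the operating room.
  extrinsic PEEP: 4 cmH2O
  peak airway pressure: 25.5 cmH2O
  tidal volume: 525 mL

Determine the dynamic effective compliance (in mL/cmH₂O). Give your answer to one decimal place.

24.4

Dynamic compliance = Vt / (PIP − PEEP) = 525 / (25.5 − 4) = 525 / 21.5 = 24.419 mL/cmH2O.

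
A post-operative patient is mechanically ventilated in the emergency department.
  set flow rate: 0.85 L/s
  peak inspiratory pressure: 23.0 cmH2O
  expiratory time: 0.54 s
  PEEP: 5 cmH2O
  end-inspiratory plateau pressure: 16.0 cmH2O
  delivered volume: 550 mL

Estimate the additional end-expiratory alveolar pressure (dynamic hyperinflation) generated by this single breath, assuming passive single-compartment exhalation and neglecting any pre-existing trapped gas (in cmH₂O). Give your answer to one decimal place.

R = (PIP − Pplat)/V̇ = (23.0 − 16.0) / 0.85 = 7.0/0.85 = 8.235 cmH2O·s/L.
C = Vt/(Pplat − PEEP) = 550.0 / (16.0 − 5) = 550.0/11.0 = 50.0 mL/cmH2O.
τ = R × C = 8.235 × 0.05 L/cmH2O = 0.4118 s.
Fraction remaining = e^(−Te/τ) = e^(−0.54/0.4118) = 0.2695; trapped volume = 550.0 × 0.2695 = 148.23 mL.
Additional alveolar pressure from trapping ≈ V_trapped / C = 148.23 / 50.0 = 2.965 cmH2O.

3.0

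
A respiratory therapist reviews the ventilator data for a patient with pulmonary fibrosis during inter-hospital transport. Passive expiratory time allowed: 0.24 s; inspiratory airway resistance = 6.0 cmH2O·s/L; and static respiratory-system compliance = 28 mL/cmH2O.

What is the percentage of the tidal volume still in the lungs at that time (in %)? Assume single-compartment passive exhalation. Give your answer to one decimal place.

24.0

τ = R × C = 6.0 × 28 mL/cmH2O = 6.0 × 0.028 L/cmH2O = 0.168 s.
Passive exhalation: V(t)/V₀ = e^(−t/τ) = e^(−0.24/0.168) = 0.2397.
Fraction remaining = 0.2397 → 23.97%.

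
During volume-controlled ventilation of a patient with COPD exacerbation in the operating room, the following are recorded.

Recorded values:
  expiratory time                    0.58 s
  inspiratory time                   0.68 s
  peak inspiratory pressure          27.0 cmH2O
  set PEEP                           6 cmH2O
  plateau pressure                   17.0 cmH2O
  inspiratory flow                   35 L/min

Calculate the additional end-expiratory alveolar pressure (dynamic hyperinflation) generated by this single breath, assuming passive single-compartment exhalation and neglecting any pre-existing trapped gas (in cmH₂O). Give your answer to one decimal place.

Flow: 35 L/min ÷ 60 = 0.5833 L/s.
Vt = flow × Ti = 0.5833 L/s × 0.68 s × 1000 mL/L = 396.64 mL.
R = (PIP − Pplat)/V̇ = (27.0 − 17.0) / 0.5833 = 10.0/0.5833 = 17.144 cmH2O·s/L.
C = Vt/(Pplat − PEEP) = 396.64 / (17.0 − 6) = 396.64/11.0 = 36.058 mL/cmH2O.
τ = R × C = 17.144 × 0.03606 L/cmH2O = 0.6182 s.
Fraction remaining = e^(−Te/τ) = e^(−0.58/0.6182) = 0.3913; trapped volume = 396.64 × 0.3913 = 155.21 mL.
Additional alveolar pressure from trapping ≈ V_trapped / C = 155.21 / 36.058 = 4.304 cmH2O.

4.3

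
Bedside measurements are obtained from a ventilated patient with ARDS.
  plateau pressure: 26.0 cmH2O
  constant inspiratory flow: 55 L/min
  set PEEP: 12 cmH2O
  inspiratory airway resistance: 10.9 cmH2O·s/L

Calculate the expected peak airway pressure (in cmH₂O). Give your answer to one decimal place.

36.0

Flow: 55 L/min ÷ 60 = 0.9167 L/s.
PIP = Pplat + Raw × flow = 26.0 + 10.9 × 0.9167 = 26.0 + 9.992 = 35.992 cmH2O.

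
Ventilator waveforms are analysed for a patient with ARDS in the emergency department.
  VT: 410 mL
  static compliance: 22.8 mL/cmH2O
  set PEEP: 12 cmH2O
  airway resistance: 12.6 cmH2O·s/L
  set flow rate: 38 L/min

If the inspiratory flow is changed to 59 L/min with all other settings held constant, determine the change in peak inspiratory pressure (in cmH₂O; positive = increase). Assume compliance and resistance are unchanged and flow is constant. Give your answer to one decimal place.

Flow: 38 L/min ÷ 60 = 0.6333 L/s.
New flow: 59 L/min ÷ 60 = 0.9833 L/s.
PIP = Vt/C + R·V̇ + PEEP (constant-flow equation of motion).
Only the resistive term changes: ΔPIP = R × ΔV̇ = 12.6 × (0.9833 − 0.6333) = 12.6 × 0.35 = 4.41 cmH2O.

4.4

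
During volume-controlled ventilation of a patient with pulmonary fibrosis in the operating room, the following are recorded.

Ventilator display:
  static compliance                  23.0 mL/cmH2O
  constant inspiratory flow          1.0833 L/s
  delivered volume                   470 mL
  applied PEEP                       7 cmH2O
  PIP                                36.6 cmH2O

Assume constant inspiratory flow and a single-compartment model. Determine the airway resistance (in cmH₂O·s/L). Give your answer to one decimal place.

Equation of motion (constant flow): PIP = Vt/C + R·V̇ + PEEP.
R·V̇ = PIP − Vt/C − PEEP = 36.6 − 470/23.0 − 7 = 36.6 − 20.435 − 7 = 9.165 cmH2O.
R = 9.165 / 1.0833 = 8.46 cmH2O·s/L.

8.5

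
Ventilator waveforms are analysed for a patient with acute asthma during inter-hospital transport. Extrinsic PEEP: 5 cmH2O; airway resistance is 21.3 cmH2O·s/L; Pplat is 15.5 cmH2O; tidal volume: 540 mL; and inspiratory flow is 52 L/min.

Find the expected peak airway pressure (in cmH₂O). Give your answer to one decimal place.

Flow: 52 L/min ÷ 60 = 0.8667 L/s.
PIP = Pplat + Raw × flow = 15.5 + 21.3 × 0.8667 = 15.5 + 18.461 = 33.961 cmH2O.

34.0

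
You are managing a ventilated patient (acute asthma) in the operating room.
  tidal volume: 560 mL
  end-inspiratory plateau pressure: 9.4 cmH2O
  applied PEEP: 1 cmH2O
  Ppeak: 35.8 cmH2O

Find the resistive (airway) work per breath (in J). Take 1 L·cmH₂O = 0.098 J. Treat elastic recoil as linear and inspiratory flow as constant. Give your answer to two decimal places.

1.45

With constant inspiratory flow the resistive pressure is constant at PIP − Pplat = 35.8 − 9.4 = 26.4 cmH2O, so resistive work = 26.4 × 0.560 = 14.784 L·cmH2O.
× 0.098 J/(L·cmH2O) → 1.449 J.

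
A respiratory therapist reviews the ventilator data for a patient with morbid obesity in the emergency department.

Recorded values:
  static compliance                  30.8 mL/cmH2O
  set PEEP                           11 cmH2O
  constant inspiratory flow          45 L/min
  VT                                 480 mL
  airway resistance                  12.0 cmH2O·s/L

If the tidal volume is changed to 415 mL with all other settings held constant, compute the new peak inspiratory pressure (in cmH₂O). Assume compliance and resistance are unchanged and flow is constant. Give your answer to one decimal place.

33.5

Flow: 45 L/min ÷ 60 = 0.75 L/s.
PIP = Vt/C + R·V̇ + PEEP (constant-flow equation of motion).
Only the elastic term changes: ΔPIP = ΔVt / C = (415 − 480) / 30.8 = -2.11 cmH2O.
Original PIP = 480/30.8 + 12.0×0.75 + 11 = 35.584 cmH2O; new PIP = 35.584 + (-2.11) = 33.474 cmH2O.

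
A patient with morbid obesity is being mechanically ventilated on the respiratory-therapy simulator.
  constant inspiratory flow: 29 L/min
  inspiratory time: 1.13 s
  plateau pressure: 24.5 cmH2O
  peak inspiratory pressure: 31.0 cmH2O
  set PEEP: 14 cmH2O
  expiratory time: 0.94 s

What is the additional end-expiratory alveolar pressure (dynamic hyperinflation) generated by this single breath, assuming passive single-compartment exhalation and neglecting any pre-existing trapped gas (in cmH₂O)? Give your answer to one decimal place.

Flow: 29 L/min ÷ 60 = 0.4833 L/s.
Vt = flow × Ti = 0.4833 L/s × 1.13 s × 1000 mL/L = 546.13 mL.
R = (PIP − Pplat)/V̇ = (31.0 − 24.5) / 0.4833 = 6.5/0.4833 = 13.449 cmH2O·s/L.
C = Vt/(Pplat − PEEP) = 546.13 / (24.5 − 14) = 546.13/10.5 = 52.012 mL/cmH2O.
τ = R × C = 13.449 × 0.05201 L/cmH2O = 0.6995 s.
Fraction remaining = e^(−Te/τ) = e^(−0.94/0.6995) = 0.2608; trapped volume = 546.13 × 0.2608 = 142.43 mL.
Additional alveolar pressure from trapping ≈ V_trapped / C = 142.43 / 52.012 = 2.738 cmH2O.

2.7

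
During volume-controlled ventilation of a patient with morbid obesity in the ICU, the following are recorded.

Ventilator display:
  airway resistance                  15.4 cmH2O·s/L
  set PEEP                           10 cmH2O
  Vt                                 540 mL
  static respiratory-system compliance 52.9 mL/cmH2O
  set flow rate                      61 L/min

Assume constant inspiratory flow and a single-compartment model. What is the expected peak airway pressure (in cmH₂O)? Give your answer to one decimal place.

35.9

Flow: 61 L/min ÷ 60 = 1.0167 L/s.
Equation of motion (constant flow): PIP = Vt/C + R·V̇ + PEEP.
PIP = 540/52.9 + 15.4×1.0167 + 10 = 10.208 + 15.657 + 10 = 35.865 cmH2O.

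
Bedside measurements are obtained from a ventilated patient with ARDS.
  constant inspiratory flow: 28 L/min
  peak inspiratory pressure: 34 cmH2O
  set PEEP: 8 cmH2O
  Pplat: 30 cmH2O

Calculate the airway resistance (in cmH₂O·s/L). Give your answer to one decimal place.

8.6

Flow: 28 L/min ÷ 60 = 0.4667 L/s.
Raw = (PIP − Pplat) / flow = (34 − 30) / 0.4667 = 4.0 / 0.4667 = 8.571 cmH2O·s/L.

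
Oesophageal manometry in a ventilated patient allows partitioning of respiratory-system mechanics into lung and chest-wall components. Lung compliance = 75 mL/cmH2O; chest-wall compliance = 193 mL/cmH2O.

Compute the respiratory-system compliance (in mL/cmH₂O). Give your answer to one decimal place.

Lung and chest wall are elastances in series: 1/Crs = 1/CL + 1/Ccw.
1/Crs = 1/75 + 1/193 = 0.01851.
Crs = 54.025 mL/cmH2O.

54.0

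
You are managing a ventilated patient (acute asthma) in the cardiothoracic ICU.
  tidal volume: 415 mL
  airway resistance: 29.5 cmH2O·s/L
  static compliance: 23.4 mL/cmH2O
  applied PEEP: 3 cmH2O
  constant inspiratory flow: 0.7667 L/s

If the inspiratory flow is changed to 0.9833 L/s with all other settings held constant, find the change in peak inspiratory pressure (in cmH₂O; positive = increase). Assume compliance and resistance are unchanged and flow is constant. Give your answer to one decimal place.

6.4

PIP = Vt/C + R·V̇ + PEEP (constant-flow equation of motion).
Only the resistive term changes: ΔPIP = R × ΔV̇ = 29.5 × (0.9833 − 0.7667) = 29.5 × 0.2166 = 6.39 cmH2O.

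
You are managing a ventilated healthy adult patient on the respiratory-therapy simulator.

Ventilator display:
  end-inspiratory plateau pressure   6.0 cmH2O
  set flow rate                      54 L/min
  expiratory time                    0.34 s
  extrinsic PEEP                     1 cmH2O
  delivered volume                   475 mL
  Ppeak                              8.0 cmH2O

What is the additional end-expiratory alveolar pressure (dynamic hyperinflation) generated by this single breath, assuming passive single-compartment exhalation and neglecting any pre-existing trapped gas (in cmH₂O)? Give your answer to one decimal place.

1.0

Flow: 54 L/min ÷ 60 = 0.9 L/s.
R = (PIP − Pplat)/V̇ = (8.0 − 6.0) / 0.9 = 2.0/0.9 = 2.222 cmH2O·s/L.
C = Vt/(Pplat − PEEP) = 475.0 / (6.0 − 1) = 475.0/5.0 = 95.0 mL/cmH2O.
τ = R × C = 2.222 × 0.095 L/cmH2O = 0.2111 s.
Fraction remaining = e^(−Te/τ) = e^(−0.34/0.2111) = 0.1998; trapped volume = 475.0 × 0.1998 = 94.905 mL.
Additional alveolar pressure from trapping ≈ V_trapped / C = 94.905 / 95.0 = 0.999 cmH2O.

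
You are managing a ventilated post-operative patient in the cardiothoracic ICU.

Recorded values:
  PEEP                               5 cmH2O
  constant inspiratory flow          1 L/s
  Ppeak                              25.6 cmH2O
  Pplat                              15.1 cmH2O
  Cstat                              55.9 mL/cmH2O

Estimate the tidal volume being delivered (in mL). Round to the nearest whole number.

Vt = Cstat × (Pplat − PEEP) = 55.9 × (15.1 − 5) = 55.9 × 10.1 = 564.59 mL.

565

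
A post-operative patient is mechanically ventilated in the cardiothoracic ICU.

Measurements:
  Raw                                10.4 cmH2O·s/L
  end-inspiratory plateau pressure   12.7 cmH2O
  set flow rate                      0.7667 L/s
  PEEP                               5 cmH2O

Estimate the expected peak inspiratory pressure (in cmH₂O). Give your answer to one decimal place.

PIP = Pplat + Raw × flow = 12.7 + 10.4 × 0.7667 = 12.7 + 7.974 = 20.674 cmH2O.

20.7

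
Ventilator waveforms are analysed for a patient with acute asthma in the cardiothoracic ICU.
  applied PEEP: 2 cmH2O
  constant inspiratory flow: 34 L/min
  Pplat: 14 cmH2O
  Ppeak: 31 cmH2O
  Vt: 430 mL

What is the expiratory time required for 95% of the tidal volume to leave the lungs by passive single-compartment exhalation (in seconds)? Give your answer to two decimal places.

Flow: 34 L/min ÷ 60 = 0.5667 L/s.
R = (PIP − Pplat)/V̇ = (31 − 14) / 0.5667 = 17.0/0.5667 = 29.998 cmH2O·s/L.
C = Vt/(Pplat − PEEP) = 430.0 / (14 − 2) = 430.0/12.0 = 35.833 mL/cmH2O.
τ = R × C = 29.998 × 0.03583 L/cmH2O = 1.075 s.
t = −τ·ln(1 − 0.95) = −1.075·ln(0.05) = 3.22 s.

3.22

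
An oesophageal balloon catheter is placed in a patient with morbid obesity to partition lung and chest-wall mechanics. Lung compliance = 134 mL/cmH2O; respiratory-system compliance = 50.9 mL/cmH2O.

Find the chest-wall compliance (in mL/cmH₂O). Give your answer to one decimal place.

82.1

1/Ccw = 1/Crs − 1/CL.
1/Ccw = 1/50.9 − 1/134 = 0.01218.
Ccw = 82.102 mL/cmH2O.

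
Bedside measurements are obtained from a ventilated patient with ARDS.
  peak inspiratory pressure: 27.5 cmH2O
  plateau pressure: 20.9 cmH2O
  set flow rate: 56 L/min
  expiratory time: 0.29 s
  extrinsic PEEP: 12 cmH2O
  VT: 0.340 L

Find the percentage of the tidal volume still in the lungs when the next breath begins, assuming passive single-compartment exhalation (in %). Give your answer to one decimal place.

34.2

Flow: 56 L/min ÷ 60 = 0.9333 L/s.
R = (PIP − Pplat)/V̇ = (27.5 − 20.9) / 0.9333 = 6.6/0.9333 = 7.072 cmH2O·s/L.
C = Vt/(Pplat − PEEP) = 340.0 / (20.9 − 12) = 340.0/8.9 = 38.202 mL/cmH2O.
τ = R × C = 7.072 × 0.0382 L/cmH2O = 0.2702 s.
Fraction remaining at end-expiration = e^(−Te/τ) = e^(−0.29/0.2702) = 0.3419 → 34.19%.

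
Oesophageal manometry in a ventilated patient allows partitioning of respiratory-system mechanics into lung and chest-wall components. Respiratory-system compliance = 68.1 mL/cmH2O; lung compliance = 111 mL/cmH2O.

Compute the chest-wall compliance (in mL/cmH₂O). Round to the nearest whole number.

1/Ccw = 1/Crs − 1/CL.
1/Ccw = 1/68.1 − 1/111 = 0.005675.
Ccw = 176.21 mL/cmH2O.

176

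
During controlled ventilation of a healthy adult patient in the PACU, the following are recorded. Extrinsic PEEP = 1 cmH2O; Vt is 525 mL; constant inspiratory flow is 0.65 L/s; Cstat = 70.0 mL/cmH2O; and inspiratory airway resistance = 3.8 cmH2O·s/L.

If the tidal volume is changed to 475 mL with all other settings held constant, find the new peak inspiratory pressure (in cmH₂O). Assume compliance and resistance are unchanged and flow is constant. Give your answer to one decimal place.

10.3

PIP = Vt/C + R·V̇ + PEEP (constant-flow equation of motion).
Only the elastic term changes: ΔPIP = ΔVt / C = (475 − 525) / 70.0 = -0.7143 cmH2O.
Original PIP = 525/70.0 + 3.8×0.65 + 1 = 10.97 cmH2O; new PIP = 10.97 + (-0.7143) = 10.256 cmH2O.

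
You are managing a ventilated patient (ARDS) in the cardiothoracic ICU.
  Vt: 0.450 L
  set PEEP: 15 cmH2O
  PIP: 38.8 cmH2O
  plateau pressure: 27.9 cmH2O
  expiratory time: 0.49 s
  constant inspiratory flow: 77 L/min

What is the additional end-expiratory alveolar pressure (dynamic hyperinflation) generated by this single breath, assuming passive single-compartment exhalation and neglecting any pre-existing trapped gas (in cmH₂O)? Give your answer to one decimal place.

2.5

Flow: 77 L/min ÷ 60 = 1.2833 L/s.
R = (PIP − Pplat)/V̇ = (38.8 − 27.9) / 1.2833 = 10.9/1.2833 = 8.494 cmH2O·s/L.
C = Vt/(Pplat − PEEP) = 450.0 / (27.9 − 15) = 450.0/12.9 = 34.884 mL/cmH2O.
τ = R × C = 8.494 × 0.03488 L/cmH2O = 0.2963 s.
Fraction remaining = e^(−Te/τ) = e^(−0.49/0.2963) = 0.1913; trapped volume = 450.0 × 0.1913 = 86.085 mL.
Additional alveolar pressure from trapping ≈ V_trapped / C = 86.085 / 34.884 = 2.468 cmH2O.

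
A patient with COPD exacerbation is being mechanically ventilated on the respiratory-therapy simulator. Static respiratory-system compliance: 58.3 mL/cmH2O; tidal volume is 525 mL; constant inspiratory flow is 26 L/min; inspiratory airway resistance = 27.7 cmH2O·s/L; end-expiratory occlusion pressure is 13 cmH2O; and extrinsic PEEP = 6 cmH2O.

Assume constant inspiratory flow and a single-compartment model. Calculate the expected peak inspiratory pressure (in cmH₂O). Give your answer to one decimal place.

34.0

Flow: 26 L/min ÷ 60 = 0.4333 L/s.
Total PEEP = 13 cmH2O (set 6 + intrinsic 7); this is the baseline alveolar pressure.
Equation of motion (constant flow): PIP = Vt/C + R·V̇ + PEEP.
PIP = 525/58.3 + 27.7×0.4333 + 13 = 9.005 + 12.002 + 13 = 34.007 cmH2O.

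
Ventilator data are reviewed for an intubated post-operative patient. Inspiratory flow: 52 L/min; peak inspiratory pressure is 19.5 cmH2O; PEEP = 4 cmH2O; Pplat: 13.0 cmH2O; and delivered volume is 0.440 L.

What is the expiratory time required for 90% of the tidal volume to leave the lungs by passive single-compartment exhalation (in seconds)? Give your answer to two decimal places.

Flow: 52 L/min ÷ 60 = 0.8667 L/s.
R = (PIP − Pplat)/V̇ = (19.5 − 13.0) / 0.8667 = 6.5/0.8667 = 7.5 cmH2O·s/L.
C = Vt/(Pplat − PEEP) = 440.0 / (13.0 − 4) = 440.0/9.0 = 48.889 mL/cmH2O.
τ = R × C = 7.5 × 0.04889 L/cmH2O = 0.3667 s.
t = −τ·ln(1 − 0.90) = −0.3667·ln(0.1) = 0.8444 s.

0.84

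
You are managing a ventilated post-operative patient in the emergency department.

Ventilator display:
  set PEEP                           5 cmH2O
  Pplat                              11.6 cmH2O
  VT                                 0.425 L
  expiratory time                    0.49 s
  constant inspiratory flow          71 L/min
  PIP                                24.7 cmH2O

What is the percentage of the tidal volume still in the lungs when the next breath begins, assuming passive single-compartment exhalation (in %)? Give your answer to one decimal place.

Flow: 71 L/min ÷ 60 = 1.1833 L/s.
R = (PIP − Pplat)/V̇ = (24.7 − 11.6) / 1.1833 = 13.1/1.1833 = 11.071 cmH2O·s/L.
C = Vt/(Pplat − PEEP) = 425.0 / (11.6 − 5) = 425.0/6.6 = 64.394 mL/cmH2O.
τ = R × C = 11.071 × 0.06439 L/cmH2O = 0.7129 s.
Fraction remaining at end-expiration = e^(−Te/τ) = e^(−0.49/0.7129) = 0.5029 → 50.29%.

50.3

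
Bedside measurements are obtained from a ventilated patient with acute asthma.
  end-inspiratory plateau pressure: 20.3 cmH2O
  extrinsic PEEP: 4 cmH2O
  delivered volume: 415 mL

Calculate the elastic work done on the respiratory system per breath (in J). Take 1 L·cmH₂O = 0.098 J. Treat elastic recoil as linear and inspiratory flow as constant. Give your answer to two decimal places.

Elastic work ≈ ½ × (Pplat − PEEP) × Vt = 0.5 × (20.3 − 4) × 0.415 L = 0.5 × 16.3 × 0.415 = 3.382 L·cmH2O.
× 0.098 J/(L·cmH2O) → 0.3314 J.

0.33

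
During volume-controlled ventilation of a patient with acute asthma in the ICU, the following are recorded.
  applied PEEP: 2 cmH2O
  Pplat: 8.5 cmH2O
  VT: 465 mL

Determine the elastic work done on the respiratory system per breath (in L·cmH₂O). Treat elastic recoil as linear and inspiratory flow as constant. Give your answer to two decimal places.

1.51

Elastic work ≈ ½ × (Pplat − PEEP) × Vt = 0.5 × (8.5 − 2) × 0.465 L = 0.5 × 6.5 × 0.465 = 1.511 L·cmH2O.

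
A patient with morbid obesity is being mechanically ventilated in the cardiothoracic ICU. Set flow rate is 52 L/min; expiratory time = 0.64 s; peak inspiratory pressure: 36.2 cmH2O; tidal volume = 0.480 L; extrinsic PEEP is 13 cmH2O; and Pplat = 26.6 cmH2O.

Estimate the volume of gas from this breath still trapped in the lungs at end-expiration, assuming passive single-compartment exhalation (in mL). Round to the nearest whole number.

Flow: 52 L/min ÷ 60 = 0.8667 L/s.
R = (PIP − Pplat)/V̇ = (36.2 − 26.6) / 0.8667 = 9.6/0.8667 = 11.076 cmH2O·s/L.
C = Vt/(Pplat − PEEP) = 480.0 / (26.6 − 13) = 480.0/13.6 = 35.294 mL/cmH2O.
τ = R × C = 11.076 × 0.03529 L/cmH2O = 0.3909 s.
Fraction remaining = e^(−Te/τ) = e^(−0.64/0.3909) = 0.1945.
Trapped volume = 480.0 × 0.1945 = 93.36 mL.

93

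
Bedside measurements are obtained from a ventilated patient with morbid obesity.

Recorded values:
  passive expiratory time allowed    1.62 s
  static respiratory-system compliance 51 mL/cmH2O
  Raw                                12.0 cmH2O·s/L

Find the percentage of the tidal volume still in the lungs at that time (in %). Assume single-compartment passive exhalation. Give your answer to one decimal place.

τ = R × C = 12.0 × 51 mL/cmH2O = 12.0 × 0.051 L/cmH2O = 0.612 s.
Passive exhalation: V(t)/V₀ = e^(−t/τ) = e^(−1.62/0.612) = 0.07086.
Fraction remaining = 0.07086 → 7.086%.

7.1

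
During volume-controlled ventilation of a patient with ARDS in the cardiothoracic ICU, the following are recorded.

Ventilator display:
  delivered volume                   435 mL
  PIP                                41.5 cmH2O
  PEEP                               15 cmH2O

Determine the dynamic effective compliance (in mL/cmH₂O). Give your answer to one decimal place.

16.4

Dynamic compliance = Vt / (PIP − PEEP) = 435 / (41.5 − 15) = 435 / 26.5 = 16.415 mL/cmH2O.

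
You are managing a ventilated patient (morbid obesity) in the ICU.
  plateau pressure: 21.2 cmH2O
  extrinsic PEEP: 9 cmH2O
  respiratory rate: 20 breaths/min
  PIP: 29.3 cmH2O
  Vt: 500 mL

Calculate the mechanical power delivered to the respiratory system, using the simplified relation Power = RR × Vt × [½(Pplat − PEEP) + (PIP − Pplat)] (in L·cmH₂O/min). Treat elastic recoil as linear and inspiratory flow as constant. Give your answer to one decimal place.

Per-breath work = Vt × [½(Pplat−PEEP) + (PIP−Pplat)] = 0.500 × [0.5×12.2 + 8.1] = 0.500 × 14.2 = 7.1 L·cmH2O.
Power = 20 × 7.1 = 142.0 L·cmH2O/min.

142.0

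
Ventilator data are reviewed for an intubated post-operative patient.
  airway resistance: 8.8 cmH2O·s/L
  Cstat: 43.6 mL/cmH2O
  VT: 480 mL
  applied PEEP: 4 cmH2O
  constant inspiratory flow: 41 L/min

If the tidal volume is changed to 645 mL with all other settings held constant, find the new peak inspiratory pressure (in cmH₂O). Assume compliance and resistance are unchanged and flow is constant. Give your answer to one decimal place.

Flow: 41 L/min ÷ 60 = 0.6833 L/s.
PIP = Vt/C + R·V̇ + PEEP (constant-flow equation of motion).
Only the elastic term changes: ΔPIP = ΔVt / C = (645 − 480) / 43.6 = 3.784 cmH2O.
Original PIP = 480/43.6 + 8.8×0.6833 + 4 = 21.022 cmH2O; new PIP = 21.022 + (3.784) = 24.806 cmH2O.

24.8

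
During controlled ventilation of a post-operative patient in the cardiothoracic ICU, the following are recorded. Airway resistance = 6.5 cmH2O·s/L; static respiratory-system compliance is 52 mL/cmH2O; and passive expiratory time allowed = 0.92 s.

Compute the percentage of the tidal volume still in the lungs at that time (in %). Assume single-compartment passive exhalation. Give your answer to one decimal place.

τ = R × C = 6.5 × 52 mL/cmH2O = 6.5 × 0.052 L/cmH2O = 0.338 s.
Passive exhalation: V(t)/V₀ = e^(−t/τ) = e^(−0.92/0.338) = 0.06575.
Fraction remaining = 0.06575 → 6.575%.

6.6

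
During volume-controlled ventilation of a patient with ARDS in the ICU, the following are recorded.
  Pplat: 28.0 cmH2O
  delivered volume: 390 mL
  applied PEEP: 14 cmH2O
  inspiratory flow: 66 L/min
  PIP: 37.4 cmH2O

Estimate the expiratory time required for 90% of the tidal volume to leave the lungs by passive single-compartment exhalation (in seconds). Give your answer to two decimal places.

Flow: 66 L/min ÷ 60 = 1.1 L/s.
R = (PIP − Pplat)/V̇ = (37.4 − 28.0) / 1.1 = 9.4/1.1 = 8.545 cmH2O·s/L.
C = Vt/(Pplat − PEEP) = 390.0 / (28.0 − 14) = 390.0/14.0 = 27.857 mL/cmH2O.
τ = R × C = 8.545 × 0.02786 L/cmH2O = 0.2381 s.
t = −τ·ln(1 − 0.90) = −0.2381·ln(0.1) = 0.5482 s.

0.55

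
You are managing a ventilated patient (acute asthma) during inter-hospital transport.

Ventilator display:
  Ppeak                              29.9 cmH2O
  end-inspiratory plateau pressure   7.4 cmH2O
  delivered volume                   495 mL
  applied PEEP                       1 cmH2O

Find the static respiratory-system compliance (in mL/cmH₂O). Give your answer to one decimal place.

Cstat = Vt / (Pplat − PEEP) = 495 / (7.4 − 1) = 495 / 6.4 = 77.344 mL/cmH2O.

77.3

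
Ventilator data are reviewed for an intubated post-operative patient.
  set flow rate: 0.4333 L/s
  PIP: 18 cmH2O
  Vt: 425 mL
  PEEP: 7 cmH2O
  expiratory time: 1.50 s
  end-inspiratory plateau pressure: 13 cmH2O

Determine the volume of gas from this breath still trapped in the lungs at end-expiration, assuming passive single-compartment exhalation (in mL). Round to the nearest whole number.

68

R = (PIP − Pplat)/V̇ = (18 − 13) / 0.4333 = 5.0/0.4333 = 11.539 cmH2O·s/L.
C = Vt/(Pplat − PEEP) = 425.0 / (13 − 7) = 425.0/6.0 = 70.833 mL/cmH2O.
τ = R × C = 11.539 × 0.07083 L/cmH2O = 0.8173 s.
Fraction remaining = e^(−Te/τ) = e^(−1.50/0.8173) = 0.1596.
Trapped volume = 425.0 × 0.1596 = 67.83 mL.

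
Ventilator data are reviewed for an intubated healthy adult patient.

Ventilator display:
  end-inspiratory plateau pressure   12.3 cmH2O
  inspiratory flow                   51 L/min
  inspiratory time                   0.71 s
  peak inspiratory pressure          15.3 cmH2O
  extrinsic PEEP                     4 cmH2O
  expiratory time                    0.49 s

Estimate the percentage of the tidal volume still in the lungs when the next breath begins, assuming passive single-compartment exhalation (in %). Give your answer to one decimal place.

14.8

Flow: 51 L/min ÷ 60 = 0.85 L/s.
Vt = flow × Ti = 0.85 L/s × 0.71 s × 1000 mL/L = 603.5 mL.
R = (PIP − Pplat)/V̇ = (15.3 − 12.3) / 0.85 = 3.0/0.85 = 3.529 cmH2O·s/L.
C = Vt/(Pplat − PEEP) = 603.5 / (12.3 − 4) = 603.5/8.3 = 72.711 mL/cmH2O.
τ = R × C = 3.529 × 0.07271 L/cmH2O = 0.2566 s.
Fraction remaining at end-expiration = e^(−Te/τ) = e^(−0.49/0.2566) = 0.1481 → 14.81%.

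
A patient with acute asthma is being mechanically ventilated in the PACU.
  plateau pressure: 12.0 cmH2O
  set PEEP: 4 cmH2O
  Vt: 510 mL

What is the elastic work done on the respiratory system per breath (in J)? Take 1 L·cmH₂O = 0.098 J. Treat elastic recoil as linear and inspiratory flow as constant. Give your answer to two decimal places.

0.20

Elastic work ≈ ½ × (Pplat − PEEP) × Vt = 0.5 × (12.0 − 4) × 0.510 L = 0.5 × 8.0 × 0.510 = 2.04 L·cmH2O.
× 0.098 J/(L·cmH2O) → 0.1999 J.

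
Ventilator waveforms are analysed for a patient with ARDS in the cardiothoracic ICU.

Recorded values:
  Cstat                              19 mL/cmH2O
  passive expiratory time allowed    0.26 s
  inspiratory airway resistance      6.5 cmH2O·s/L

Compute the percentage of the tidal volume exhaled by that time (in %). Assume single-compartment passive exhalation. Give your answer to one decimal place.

87.8

τ = R × C = 6.5 × 19 mL/cmH2O = 6.5 × 0.019 L/cmH2O = 0.1235 s.
Passive exhalation: V(t)/V₀ = e^(−t/τ) = e^(−0.26/0.1235) = 0.1218.
Fraction exhaled = 1 − 0.1218 = 0.8782 → 87.82%.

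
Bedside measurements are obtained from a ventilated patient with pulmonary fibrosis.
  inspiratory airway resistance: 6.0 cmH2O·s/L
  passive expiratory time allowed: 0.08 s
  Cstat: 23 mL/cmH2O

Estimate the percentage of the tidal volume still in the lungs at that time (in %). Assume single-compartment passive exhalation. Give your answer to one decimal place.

56.0

τ = R × C = 6.0 × 23 mL/cmH2O = 6.0 × 0.023 L/cmH2O = 0.138 s.
Passive exhalation: V(t)/V₀ = e^(−t/τ) = e^(−0.08/0.138) = 0.5601.
Fraction remaining = 0.5601 → 56.01%.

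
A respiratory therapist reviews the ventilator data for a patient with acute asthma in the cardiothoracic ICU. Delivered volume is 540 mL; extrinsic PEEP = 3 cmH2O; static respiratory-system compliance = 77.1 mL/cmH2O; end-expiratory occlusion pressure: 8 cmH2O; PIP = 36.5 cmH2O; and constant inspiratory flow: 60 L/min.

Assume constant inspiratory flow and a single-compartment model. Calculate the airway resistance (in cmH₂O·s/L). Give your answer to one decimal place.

21.5

Flow: 60 L/min ÷ 60 = 1 L/s.
Total PEEP = 8 cmH2O (set 3 + intrinsic 5); this is the baseline alveolar pressure.
Equation of motion (constant flow): PIP = Vt/C + R·V̇ + PEEP.
R·V̇ = PIP − Vt/C − PEEP = 36.5 − 540/77.1 − 8 = 36.5 − 7.004 − 8 = 21.496 cmH2O.
R = 21.496 / 1 = 21.496 cmH2O·s/L.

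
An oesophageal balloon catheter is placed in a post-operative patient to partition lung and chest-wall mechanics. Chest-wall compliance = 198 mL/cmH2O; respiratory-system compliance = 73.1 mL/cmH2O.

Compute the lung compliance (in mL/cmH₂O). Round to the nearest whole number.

1/CL = 1/Crs − 1/Ccw.
1/CL = 1/73.1 − 1/198 = 0.008629.
CL = 115.89 mL/cmH2O.

116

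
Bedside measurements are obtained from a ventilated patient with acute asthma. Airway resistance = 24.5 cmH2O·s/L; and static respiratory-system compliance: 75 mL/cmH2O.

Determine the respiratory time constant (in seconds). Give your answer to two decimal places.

1.84

τ = R × C = 24.5 × 75 mL/cmH2O = 24.5 × 0.075 L/cmH2O = 1.838 s.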